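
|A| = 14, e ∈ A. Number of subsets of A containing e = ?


Subsets of A containing e correspond to subsets of A \ {e}, which has 13 elements.
Count = 2^(n-1) = 2^13
= 8192

Number of subsets containing e = 8192


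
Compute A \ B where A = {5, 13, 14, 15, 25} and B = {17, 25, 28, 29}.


A \ B = elements in A but not in B
A = {5, 13, 14, 15, 25}
B = {17, 25, 28, 29}
Remove from A any elements in B
A \ B = {5, 13, 14, 15}

A \ B = {5, 13, 14, 15}


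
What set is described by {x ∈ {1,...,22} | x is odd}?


Checking each candidate:
Condition: odd numbers in {1,...,22}
Result = {1, 3, 5, 7, 9, 11, 13, 15, 17, 19, 21}

{1, 3, 5, 7, 9, 11, 13, 15, 17, 19, 21}


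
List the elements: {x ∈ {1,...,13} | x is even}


Checking each candidate:
Condition: even numbers in {1,...,13}
Result = {2, 4, 6, 8, 10, 12}

{2, 4, 6, 8, 10, 12}


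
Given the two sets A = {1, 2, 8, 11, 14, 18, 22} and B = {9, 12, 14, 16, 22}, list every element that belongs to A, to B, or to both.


A ∪ B = all elements in A or B (or both)
A = {1, 2, 8, 11, 14, 18, 22}
B = {9, 12, 14, 16, 22}
A ∪ B = {1, 2, 8, 9, 11, 12, 14, 16, 18, 22}

A ∪ B = {1, 2, 8, 9, 11, 12, 14, 16, 18, 22}


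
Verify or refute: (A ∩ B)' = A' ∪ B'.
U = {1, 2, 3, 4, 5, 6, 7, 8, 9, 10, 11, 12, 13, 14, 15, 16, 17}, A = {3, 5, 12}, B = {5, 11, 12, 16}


LHS: A ∩ B = {5, 12}
(A ∩ B)' = U \ (A ∩ B) = {1, 2, 3, 4, 6, 7, 8, 9, 10, 11, 13, 14, 15, 16, 17}
A' = {1, 2, 4, 6, 7, 8, 9, 10, 11, 13, 14, 15, 16, 17}, B' = {1, 2, 3, 4, 6, 7, 8, 9, 10, 13, 14, 15, 17}
Claimed RHS: A' ∪ B' = {1, 2, 3, 4, 6, 7, 8, 9, 10, 11, 13, 14, 15, 16, 17}
Identity is VALID: LHS = RHS = {1, 2, 3, 4, 6, 7, 8, 9, 10, 11, 13, 14, 15, 16, 17} ✓

Identity is valid. (A ∩ B)' = A' ∪ B' = {1, 2, 3, 4, 6, 7, 8, 9, 10, 11, 13, 14, 15, 16, 17}


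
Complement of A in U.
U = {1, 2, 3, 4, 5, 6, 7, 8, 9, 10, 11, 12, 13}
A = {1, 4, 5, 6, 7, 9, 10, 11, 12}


Aᶜ = U \ A = elements in U but not in A
U = {1, 2, 3, 4, 5, 6, 7, 8, 9, 10, 11, 12, 13}
A = {1, 4, 5, 6, 7, 9, 10, 11, 12}
Aᶜ = {2, 3, 8, 13}

Aᶜ = {2, 3, 8, 13}


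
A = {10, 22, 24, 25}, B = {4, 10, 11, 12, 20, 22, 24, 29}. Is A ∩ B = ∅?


Disjoint means A ∩ B = ∅.
A ∩ B = {10, 22, 24}
A ∩ B ≠ ∅, so A and B are NOT disjoint.

No, A and B are not disjoint (A ∩ B = {10, 22, 24})


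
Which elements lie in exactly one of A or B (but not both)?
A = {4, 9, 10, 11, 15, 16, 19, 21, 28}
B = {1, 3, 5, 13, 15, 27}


A △ B = (A \ B) ∪ (B \ A) = elements in exactly one of A or B
A \ B = {4, 9, 10, 11, 16, 19, 21, 28}
B \ A = {1, 3, 5, 13, 27}
A △ B = {1, 3, 4, 5, 9, 10, 11, 13, 16, 19, 21, 27, 28}

A △ B = {1, 3, 4, 5, 9, 10, 11, 13, 16, 19, 21, 27, 28}


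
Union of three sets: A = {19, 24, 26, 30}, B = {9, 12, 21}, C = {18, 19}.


A ∪ B = {9, 12, 19, 21, 24, 26, 30}
(A ∪ B) ∪ C = {9, 12, 18, 19, 21, 24, 26, 30}

A ∪ B ∪ C = {9, 12, 18, 19, 21, 24, 26, 30}


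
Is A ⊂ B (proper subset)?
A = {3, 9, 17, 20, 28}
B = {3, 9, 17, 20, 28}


A ⊂ B requires: A ⊆ B AND A ≠ B.
A ⊆ B? Yes
A = B? Yes
A = B, so A is not a PROPER subset.

No, A is not a proper subset of B


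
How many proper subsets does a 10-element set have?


Total subsets = 2^n = 2^10 = 1024
Proper subsets exclude the set itself: 2^n - 1
= 1024 - 1
= 1023

Number of proper subsets = 1023


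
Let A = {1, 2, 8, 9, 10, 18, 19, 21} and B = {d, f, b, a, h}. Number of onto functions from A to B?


n = |A| = 8, k = |B| = 5. Surjections via inclusion-exclusion:
S(n,k) = Σ(-1)^i × C(k,i) × (k-i)^n, i=0 to k
i=0: (-1)^0×C(5,0)×5^8 = 390625
i=1: (-1)^1×C(5,1)×4^8 = -327680
i=2: (-1)^2×C(5,2)×3^8 = 65610
i=3: (-1)^3×C(5,3)×2^8 = -2560
i=4: (-1)^4×C(5,4)×1^8 = 5
i=5: (-1)^5×C(5,5)×0^8 = 0
Total = 126000

Number of surjections = 126000


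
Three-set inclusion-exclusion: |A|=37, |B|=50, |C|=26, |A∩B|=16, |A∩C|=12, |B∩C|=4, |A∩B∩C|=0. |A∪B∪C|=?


|A∪B∪C| = |A|+|B|+|C| - |A∩B|-|A∩C|-|B∩C| + |A∩B∩C|
= 37+50+26 - 16-12-4 + 0
= 113 - 32 + 0
= 81

|A ∪ B ∪ C| = 81


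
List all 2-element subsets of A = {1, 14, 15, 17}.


|A| = 4, so A has C(4,2) = 6 subsets of size 2.
Enumerate by choosing 2 elements from A at a time:
{1, 14}, {1, 15}, {1, 17}, {14, 15}, {14, 17}, {15, 17}

2-element subsets (6 total): {1, 14}, {1, 15}, {1, 17}, {14, 15}, {14, 17}, {15, 17}


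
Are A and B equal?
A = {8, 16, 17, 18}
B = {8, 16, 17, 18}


Two sets are equal iff they have exactly the same elements.
A = {8, 16, 17, 18}
B = {8, 16, 17, 18}
Same elements → A = B

Yes, A = B


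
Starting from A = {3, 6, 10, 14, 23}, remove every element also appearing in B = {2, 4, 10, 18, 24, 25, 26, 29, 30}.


A \ B = elements in A but not in B
A = {3, 6, 10, 14, 23}
B = {2, 4, 10, 18, 24, 25, 26, 29, 30}
Remove from A any elements in B
A \ B = {3, 6, 14, 23}

A \ B = {3, 6, 14, 23}


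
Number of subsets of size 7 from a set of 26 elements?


C(n,k) = n! / (k!(n-k)!)
C(26,7) = 26! / (7!19!)
= 657800

C(26,7) = 657800


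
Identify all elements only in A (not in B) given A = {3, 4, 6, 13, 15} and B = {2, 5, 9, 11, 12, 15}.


A = {3, 4, 6, 13, 15}
B = {2, 5, 9, 11, 12, 15}
Region: only in A (not in B)
Elements: {3, 4, 6, 13}

Elements only in A (not in B): {3, 4, 6, 13}


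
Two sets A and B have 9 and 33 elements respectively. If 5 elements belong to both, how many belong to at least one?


|A ∪ B| = |A| + |B| - |A ∩ B|
= 9 + 33 - 5
= 37

|A ∪ B| = 37


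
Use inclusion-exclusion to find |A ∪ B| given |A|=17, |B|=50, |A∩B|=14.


|A ∪ B| = |A| + |B| - |A ∩ B|
= 17 + 50 - 14
= 53

|A ∪ B| = 53


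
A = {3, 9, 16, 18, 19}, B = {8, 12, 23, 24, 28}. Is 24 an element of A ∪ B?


A = {3, 9, 16, 18, 19}, B = {8, 12, 23, 24, 28}
A ∪ B = all elements in A or B
A ∪ B = {3, 8, 9, 12, 16, 18, 19, 23, 24, 28}
Checking if 24 ∈ A ∪ B
24 is in A ∪ B → True

24 ∈ A ∪ B


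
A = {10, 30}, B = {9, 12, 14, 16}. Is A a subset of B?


A ⊆ B means every element of A is in B.
Elements in A not in B: {10, 30}
So A ⊄ B.

No, A ⊄ B


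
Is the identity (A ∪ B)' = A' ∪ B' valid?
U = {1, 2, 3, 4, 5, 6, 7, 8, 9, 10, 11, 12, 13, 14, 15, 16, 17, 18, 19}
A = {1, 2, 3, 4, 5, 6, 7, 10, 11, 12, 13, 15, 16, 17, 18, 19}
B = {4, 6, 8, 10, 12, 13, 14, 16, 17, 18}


LHS: A ∪ B = {1, 2, 3, 4, 5, 6, 7, 8, 10, 11, 12, 13, 14, 15, 16, 17, 18, 19}
(A ∪ B)' = U \ (A ∪ B) = {9}
A' = {8, 9, 14}, B' = {1, 2, 3, 5, 7, 9, 11, 15, 19}
Claimed RHS: A' ∪ B' = {1, 2, 3, 5, 7, 8, 9, 11, 14, 15, 19}
Identity is INVALID: LHS = {9} but the RHS claimed here equals {1, 2, 3, 5, 7, 8, 9, 11, 14, 15, 19}. The correct form is (A ∪ B)' = A' ∩ B'.

Identity is invalid: (A ∪ B)' = {9} but A' ∪ B' = {1, 2, 3, 5, 7, 8, 9, 11, 14, 15, 19}. The correct De Morgan law is (A ∪ B)' = A' ∩ B'.


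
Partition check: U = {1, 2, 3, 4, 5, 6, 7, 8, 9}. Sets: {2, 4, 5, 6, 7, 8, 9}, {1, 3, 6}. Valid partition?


A partition requires: (1) non-empty parts, (2) pairwise disjoint, (3) union = U
Parts: {2, 4, 5, 6, 7, 8, 9}, {1, 3, 6}
Union of parts: {1, 2, 3, 4, 5, 6, 7, 8, 9}
U = {1, 2, 3, 4, 5, 6, 7, 8, 9}
All non-empty? True
Pairwise disjoint? False
Covers U? True

No, not a valid partition


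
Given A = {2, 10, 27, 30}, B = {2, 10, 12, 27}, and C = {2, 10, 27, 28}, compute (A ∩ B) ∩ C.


A ∩ B = {2, 10, 27}
(A ∩ B) ∩ C = {2, 10, 27}

A ∩ B ∩ C = {2, 10, 27}


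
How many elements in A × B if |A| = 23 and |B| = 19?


|A × B| = |A| × |B|
= 23 × 19
= 437

|A × B| = 437


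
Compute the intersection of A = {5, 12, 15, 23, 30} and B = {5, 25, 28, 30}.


A ∩ B = elements in both A and B
A = {5, 12, 15, 23, 30}
B = {5, 25, 28, 30}
A ∩ B = {5, 30}

A ∩ B = {5, 30}


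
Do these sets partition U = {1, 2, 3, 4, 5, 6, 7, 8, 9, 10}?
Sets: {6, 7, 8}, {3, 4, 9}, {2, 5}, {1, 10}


A partition requires: (1) non-empty parts, (2) pairwise disjoint, (3) union = U
Parts: {6, 7, 8}, {3, 4, 9}, {2, 5}, {1, 10}
Union of parts: {1, 2, 3, 4, 5, 6, 7, 8, 9, 10}
U = {1, 2, 3, 4, 5, 6, 7, 8, 9, 10}
All non-empty? True
Pairwise disjoint? True
Covers U? True

Yes, valid partition


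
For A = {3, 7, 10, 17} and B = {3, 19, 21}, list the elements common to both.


A ∩ B = elements in both A and B
A = {3, 7, 10, 17}
B = {3, 19, 21}
A ∩ B = {3}

A ∩ B = {3}


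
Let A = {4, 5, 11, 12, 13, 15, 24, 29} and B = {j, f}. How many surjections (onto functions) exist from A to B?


n = |A| = 8, k = |B| = 2. Surjections via inclusion-exclusion:
S(n,k) = Σ(-1)^i × C(k,i) × (k-i)^n, i=0 to k
i=0: (-1)^0×C(2,0)×2^8 = 256
i=1: (-1)^1×C(2,1)×1^8 = -2
i=2: (-1)^2×C(2,2)×0^8 = 0
Total = 254

Number of surjections = 254


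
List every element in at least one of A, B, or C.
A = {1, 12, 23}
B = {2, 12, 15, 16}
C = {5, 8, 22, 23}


A ∪ B = {1, 2, 12, 15, 16, 23}
(A ∪ B) ∪ C = {1, 2, 5, 8, 12, 15, 16, 22, 23}

A ∪ B ∪ C = {1, 2, 5, 8, 12, 15, 16, 22, 23}


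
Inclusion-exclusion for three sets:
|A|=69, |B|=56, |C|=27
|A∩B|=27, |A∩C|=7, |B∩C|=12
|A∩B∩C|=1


|A∪B∪C| = |A|+|B|+|C| - |A∩B|-|A∩C|-|B∩C| + |A∩B∩C|
= 69+56+27 - 27-7-12 + 1
= 152 - 46 + 1
= 107

|A ∪ B ∪ C| = 107


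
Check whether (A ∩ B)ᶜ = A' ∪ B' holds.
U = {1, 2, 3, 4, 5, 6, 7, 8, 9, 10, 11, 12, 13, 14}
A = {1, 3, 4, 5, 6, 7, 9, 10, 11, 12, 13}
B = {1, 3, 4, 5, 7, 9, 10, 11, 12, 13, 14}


LHS: A ∩ B = {1, 3, 4, 5, 7, 9, 10, 11, 12, 13}
(A ∩ B)' = U \ (A ∩ B) = {2, 6, 8, 14}
A' = {2, 8, 14}, B' = {2, 6, 8}
Claimed RHS: A' ∪ B' = {2, 6, 8, 14}
Identity is VALID: LHS = RHS = {2, 6, 8, 14} ✓

Identity is valid. (A ∩ B)' = A' ∪ B' = {2, 6, 8, 14}


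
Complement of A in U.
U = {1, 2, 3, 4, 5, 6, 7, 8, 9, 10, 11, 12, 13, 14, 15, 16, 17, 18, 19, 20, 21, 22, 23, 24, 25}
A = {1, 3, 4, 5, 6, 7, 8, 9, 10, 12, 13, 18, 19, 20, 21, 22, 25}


Aᶜ = U \ A = elements in U but not in A
U = {1, 2, 3, 4, 5, 6, 7, 8, 9, 10, 11, 12, 13, 14, 15, 16, 17, 18, 19, 20, 21, 22, 23, 24, 25}
A = {1, 3, 4, 5, 6, 7, 8, 9, 10, 12, 13, 18, 19, 20, 21, 22, 25}
Aᶜ = {2, 11, 14, 15, 16, 17, 23, 24}

Aᶜ = {2, 11, 14, 15, 16, 17, 23, 24}


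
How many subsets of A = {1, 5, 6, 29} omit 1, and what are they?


A subset of A that omits 1 is a subset of A \ {1}, so there are 2^(n-1) = 2^3 = 8 of them.
Subsets excluding 1: ∅, {5}, {6}, {29}, {5, 6}, {5, 29}, {6, 29}, {5, 6, 29}

Subsets excluding 1 (8 total): ∅, {5}, {6}, {29}, {5, 6}, {5, 29}, {6, 29}, {5, 6, 29}


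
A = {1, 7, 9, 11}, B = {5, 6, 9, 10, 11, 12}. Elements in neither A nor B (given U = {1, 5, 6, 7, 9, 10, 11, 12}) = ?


A = {1, 7, 9, 11}
B = {5, 6, 9, 10, 11, 12}
Region: in neither A nor B (given U = {1, 5, 6, 7, 9, 10, 11, 12})
Elements: ∅

Elements in neither A nor B (given U = {1, 5, 6, 7, 9, 10, 11, 12}): ∅


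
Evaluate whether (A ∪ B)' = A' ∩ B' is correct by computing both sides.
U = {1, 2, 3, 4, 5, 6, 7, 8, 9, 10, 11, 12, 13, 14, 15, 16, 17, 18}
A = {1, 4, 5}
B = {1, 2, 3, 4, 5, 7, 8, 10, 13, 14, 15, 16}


LHS: A ∪ B = {1, 2, 3, 4, 5, 7, 8, 10, 13, 14, 15, 16}
(A ∪ B)' = U \ (A ∪ B) = {6, 9, 11, 12, 17, 18}
A' = {2, 3, 6, 7, 8, 9, 10, 11, 12, 13, 14, 15, 16, 17, 18}, B' = {6, 9, 11, 12, 17, 18}
Claimed RHS: A' ∩ B' = {6, 9, 11, 12, 17, 18}
Identity is VALID: LHS = RHS = {6, 9, 11, 12, 17, 18} ✓

Identity is valid. (A ∪ B)' = A' ∩ B' = {6, 9, 11, 12, 17, 18}


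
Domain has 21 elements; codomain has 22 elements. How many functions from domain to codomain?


Each of |A| = 21 inputs maps to any of |B| = 22 outputs.
# functions = |B|^|A| = 22^21
= 15519448971100888972574851072

Number of functions = 15519448971100888972574851072


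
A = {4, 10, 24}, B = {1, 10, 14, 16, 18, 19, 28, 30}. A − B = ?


A \ B = elements in A but not in B
A = {4, 10, 24}
B = {1, 10, 14, 16, 18, 19, 28, 30}
Remove from A any elements in B
A \ B = {4, 24}

A \ B = {4, 24}


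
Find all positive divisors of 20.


Checking each candidate:
Condition: positive divisors of 20
Result = {1, 2, 4, 5, 10, 20}

{1, 2, 4, 5, 10, 20}


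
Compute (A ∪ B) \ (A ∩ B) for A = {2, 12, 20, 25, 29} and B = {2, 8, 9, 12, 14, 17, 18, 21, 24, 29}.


A △ B = (A \ B) ∪ (B \ A) = elements in exactly one of A or B
A \ B = {20, 25}
B \ A = {8, 9, 14, 17, 18, 21, 24}
A △ B = {8, 9, 14, 17, 18, 20, 21, 24, 25}

A △ B = {8, 9, 14, 17, 18, 20, 21, 24, 25}


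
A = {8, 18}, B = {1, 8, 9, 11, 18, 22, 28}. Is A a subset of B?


A ⊆ B means every element of A is in B.
All elements of A are in B.
So A ⊆ B.

Yes, A ⊆ B


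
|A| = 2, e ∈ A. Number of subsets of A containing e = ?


Subsets of A containing e correspond to subsets of A \ {e}, which has 1 elements.
Count = 2^(n-1) = 2^1
= 2

Number of subsets containing e = 2


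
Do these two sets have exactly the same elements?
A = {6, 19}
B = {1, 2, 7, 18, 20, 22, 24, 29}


Two sets are equal iff they have exactly the same elements.
A = {6, 19}
B = {1, 2, 7, 18, 20, 22, 24, 29}
Differences: {1, 2, 6, 7, 18, 19, 20, 22, 24, 29}
A ≠ B

No, A ≠ B


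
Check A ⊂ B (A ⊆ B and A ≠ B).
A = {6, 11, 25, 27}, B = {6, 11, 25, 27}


A ⊂ B requires: A ⊆ B AND A ≠ B.
A ⊆ B? Yes
A = B? Yes
A = B, so A is not a PROPER subset.

No, A is not a proper subset of B


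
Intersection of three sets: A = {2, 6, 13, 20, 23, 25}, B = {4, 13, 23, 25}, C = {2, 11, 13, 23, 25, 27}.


A ∩ B = {13, 23, 25}
(A ∩ B) ∩ C = {13, 23, 25}

A ∩ B ∩ C = {13, 23, 25}


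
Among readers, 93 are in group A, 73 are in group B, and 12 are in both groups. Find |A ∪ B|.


|A ∪ B| = |A| + |B| - |A ∩ B|
= 93 + 73 - 12
= 154

|A ∪ B| = 154


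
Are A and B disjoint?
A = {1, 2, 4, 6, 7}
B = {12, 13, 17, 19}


Disjoint means A ∩ B = ∅.
A ∩ B = ∅
A ∩ B = ∅, so A and B are disjoint.

Yes, A and B are disjoint


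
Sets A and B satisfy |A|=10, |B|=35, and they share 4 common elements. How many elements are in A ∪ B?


|A ∪ B| = |A| + |B| - |A ∩ B|
= 10 + 35 - 4
= 41

|A ∪ B| = 41


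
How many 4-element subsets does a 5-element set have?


C(n,k) = n! / (k!(n-k)!)
C(5,4) = 5! / (4!1!)
= 5

C(5,4) = 5


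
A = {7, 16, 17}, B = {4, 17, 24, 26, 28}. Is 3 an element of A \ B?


A = {7, 16, 17}, B = {4, 17, 24, 26, 28}
A \ B = elements in A but not in B
A \ B = {7, 16}
Checking if 3 ∈ A \ B
3 is not in A \ B → False

3 ∉ A \ B


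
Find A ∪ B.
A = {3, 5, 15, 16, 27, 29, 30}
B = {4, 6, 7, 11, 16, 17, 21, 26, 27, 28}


A ∪ B = all elements in A or B (or both)
A = {3, 5, 15, 16, 27, 29, 30}
B = {4, 6, 7, 11, 16, 17, 21, 26, 27, 28}
A ∪ B = {3, 4, 5, 6, 7, 11, 15, 16, 17, 21, 26, 27, 28, 29, 30}

A ∪ B = {3, 4, 5, 6, 7, 11, 15, 16, 17, 21, 26, 27, 28, 29, 30}


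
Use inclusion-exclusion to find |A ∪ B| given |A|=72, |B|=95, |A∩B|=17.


|A ∪ B| = |A| + |B| - |A ∩ B|
= 72 + 95 - 17
= 150

|A ∪ B| = 150


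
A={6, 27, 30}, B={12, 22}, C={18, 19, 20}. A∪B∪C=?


A ∪ B = {6, 12, 22, 27, 30}
(A ∪ B) ∪ C = {6, 12, 18, 19, 20, 22, 27, 30}

A ∪ B ∪ C = {6, 12, 18, 19, 20, 22, 27, 30}


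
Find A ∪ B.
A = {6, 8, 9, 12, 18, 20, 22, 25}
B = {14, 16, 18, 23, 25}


A ∪ B = all elements in A or B (or both)
A = {6, 8, 9, 12, 18, 20, 22, 25}
B = {14, 16, 18, 23, 25}
A ∪ B = {6, 8, 9, 12, 14, 16, 18, 20, 22, 23, 25}

A ∪ B = {6, 8, 9, 12, 14, 16, 18, 20, 22, 23, 25}


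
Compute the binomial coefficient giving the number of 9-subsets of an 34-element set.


C(n,k) = n! / (k!(n-k)!)
C(34,9) = 34! / (9!25!)
= 52451256

C(34,9) = 52451256


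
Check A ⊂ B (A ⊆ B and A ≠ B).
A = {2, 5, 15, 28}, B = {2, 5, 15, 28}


A ⊂ B requires: A ⊆ B AND A ≠ B.
A ⊆ B? Yes
A = B? Yes
A = B, so A is not a PROPER subset.

No, A is not a proper subset of B


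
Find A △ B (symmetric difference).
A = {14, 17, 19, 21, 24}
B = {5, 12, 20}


A △ B = (A \ B) ∪ (B \ A) = elements in exactly one of A or B
A \ B = {14, 17, 19, 21, 24}
B \ A = {5, 12, 20}
A △ B = {5, 12, 14, 17, 19, 20, 21, 24}

A △ B = {5, 12, 14, 17, 19, 20, 21, 24}


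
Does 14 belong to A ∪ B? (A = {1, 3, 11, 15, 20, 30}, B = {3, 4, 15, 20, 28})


A = {1, 3, 11, 15, 20, 30}, B = {3, 4, 15, 20, 28}
A ∪ B = all elements in A or B
A ∪ B = {1, 3, 4, 11, 15, 20, 28, 30}
Checking if 14 ∈ A ∪ B
14 is not in A ∪ B → False

14 ∉ A ∪ B


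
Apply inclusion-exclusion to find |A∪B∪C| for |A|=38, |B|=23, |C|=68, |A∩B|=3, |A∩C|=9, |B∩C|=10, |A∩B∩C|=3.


|A∪B∪C| = |A|+|B|+|C| - |A∩B|-|A∩C|-|B∩C| + |A∩B∩C|
= 38+23+68 - 3-9-10 + 3
= 129 - 22 + 3
= 110

|A ∪ B ∪ C| = 110


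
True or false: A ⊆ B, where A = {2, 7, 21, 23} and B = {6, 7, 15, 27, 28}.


A ⊆ B means every element of A is in B.
Elements in A not in B: {2, 21, 23}
So A ⊄ B.

No, A ⊄ B


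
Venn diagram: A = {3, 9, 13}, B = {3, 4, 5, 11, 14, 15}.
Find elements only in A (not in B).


A = {3, 9, 13}
B = {3, 4, 5, 11, 14, 15}
Region: only in A (not in B)
Elements: {9, 13}

Elements only in A (not in B): {9, 13}


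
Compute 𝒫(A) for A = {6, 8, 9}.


|A| = 3, so |P(A)| = 2^3 = 8
Enumerate subsets by cardinality (0 to 3):
∅, {6}, {8}, {9}, {6, 8}, {6, 9}, {8, 9}, {6, 8, 9}

P(A) has 8 subsets: ∅, {6}, {8}, {9}, {6, 8}, {6, 9}, {8, 9}, {6, 8, 9}


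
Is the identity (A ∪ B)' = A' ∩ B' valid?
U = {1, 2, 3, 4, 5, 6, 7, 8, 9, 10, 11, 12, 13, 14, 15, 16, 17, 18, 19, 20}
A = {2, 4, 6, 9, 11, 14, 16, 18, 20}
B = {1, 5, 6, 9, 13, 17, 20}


LHS: A ∪ B = {1, 2, 4, 5, 6, 9, 11, 13, 14, 16, 17, 18, 20}
(A ∪ B)' = U \ (A ∪ B) = {3, 7, 8, 10, 12, 15, 19}
A' = {1, 3, 5, 7, 8, 10, 12, 13, 15, 17, 19}, B' = {2, 3, 4, 7, 8, 10, 11, 12, 14, 15, 16, 18, 19}
Claimed RHS: A' ∩ B' = {3, 7, 8, 10, 12, 15, 19}
Identity is VALID: LHS = RHS = {3, 7, 8, 10, 12, 15, 19} ✓

Identity is valid. (A ∪ B)' = A' ∩ B' = {3, 7, 8, 10, 12, 15, 19}


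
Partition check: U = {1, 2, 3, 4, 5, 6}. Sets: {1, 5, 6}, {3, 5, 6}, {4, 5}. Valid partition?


A partition requires: (1) non-empty parts, (2) pairwise disjoint, (3) union = U
Parts: {1, 5, 6}, {3, 5, 6}, {4, 5}
Union of parts: {1, 3, 4, 5, 6}
U = {1, 2, 3, 4, 5, 6}
All non-empty? True
Pairwise disjoint? False
Covers U? False

No, not a valid partition


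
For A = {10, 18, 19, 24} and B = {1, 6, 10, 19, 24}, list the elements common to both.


A ∩ B = elements in both A and B
A = {10, 18, 19, 24}
B = {1, 6, 10, 19, 24}
A ∩ B = {10, 19, 24}

A ∩ B = {10, 19, 24}


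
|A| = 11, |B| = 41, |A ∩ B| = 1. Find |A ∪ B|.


|A ∪ B| = |A| + |B| - |A ∩ B|
= 11 + 41 - 1
= 51

|A ∪ B| = 51


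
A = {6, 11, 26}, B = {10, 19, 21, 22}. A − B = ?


A \ B = elements in A but not in B
A = {6, 11, 26}
B = {10, 19, 21, 22}
Remove from A any elements in B
A \ B = {6, 11, 26}

A \ B = {6, 11, 26}


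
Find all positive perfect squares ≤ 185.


Checking each candidate:
Condition: positive perfect squares ≤ 185
Result = {1, 4, 9, 16, 25, 36, 49, 64, 81, 100, 121, 144, 169}

{1, 4, 9, 16, 25, 36, 49, 64, 81, 100, 121, 144, 169}


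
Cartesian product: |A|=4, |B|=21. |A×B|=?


|A × B| = |A| × |B|
= 4 × 21
= 84

|A × B| = 84


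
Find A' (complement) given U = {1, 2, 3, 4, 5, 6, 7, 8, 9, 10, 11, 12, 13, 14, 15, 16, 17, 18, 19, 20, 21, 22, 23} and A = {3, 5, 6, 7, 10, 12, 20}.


Aᶜ = U \ A = elements in U but not in A
U = {1, 2, 3, 4, 5, 6, 7, 8, 9, 10, 11, 12, 13, 14, 15, 16, 17, 18, 19, 20, 21, 22, 23}
A = {3, 5, 6, 7, 10, 12, 20}
Aᶜ = {1, 2, 4, 8, 9, 11, 13, 14, 15, 16, 17, 18, 19, 21, 22, 23}

Aᶜ = {1, 2, 4, 8, 9, 11, 13, 14, 15, 16, 17, 18, 19, 21, 22, 23}


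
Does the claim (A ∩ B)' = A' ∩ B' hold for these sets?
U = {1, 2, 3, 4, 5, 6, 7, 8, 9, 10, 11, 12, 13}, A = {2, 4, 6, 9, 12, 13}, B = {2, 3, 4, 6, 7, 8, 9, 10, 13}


LHS: A ∩ B = {2, 4, 6, 9, 13}
(A ∩ B)' = U \ (A ∩ B) = {1, 3, 5, 7, 8, 10, 11, 12}
A' = {1, 3, 5, 7, 8, 10, 11}, B' = {1, 5, 11, 12}
Claimed RHS: A' ∩ B' = {1, 5, 11}
Identity is INVALID: LHS = {1, 3, 5, 7, 8, 10, 11, 12} but the RHS claimed here equals {1, 5, 11}. The correct form is (A ∩ B)' = A' ∪ B'.

Identity is invalid: (A ∩ B)' = {1, 3, 5, 7, 8, 10, 11, 12} but A' ∩ B' = {1, 5, 11}. The correct De Morgan law is (A ∩ B)' = A' ∪ B'.


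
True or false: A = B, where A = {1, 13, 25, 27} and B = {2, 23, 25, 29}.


Two sets are equal iff they have exactly the same elements.
A = {1, 13, 25, 27}
B = {2, 23, 25, 29}
Differences: {1, 2, 13, 23, 27, 29}
A ≠ B

No, A ≠ B


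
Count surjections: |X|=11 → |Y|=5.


n = |X| = 11, k = |Y| = 5. Surjections via inclusion-exclusion:
S(n,k) = Σ(-1)^i × C(k,i) × (k-i)^n, i=0 to k
i=0: (-1)^0×C(5,0)×5^11 = 48828125
i=1: (-1)^1×C(5,1)×4^11 = -20971520
i=2: (-1)^2×C(5,2)×3^11 = 1771470
i=3: (-1)^3×C(5,3)×2^11 = -20480
i=4: (-1)^4×C(5,4)×1^11 = 5
i=5: (-1)^5×C(5,5)×0^11 = 0
Total = 29607600

Number of surjections = 29607600


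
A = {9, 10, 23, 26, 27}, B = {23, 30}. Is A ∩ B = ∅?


Disjoint means A ∩ B = ∅.
A ∩ B = {23}
A ∩ B ≠ ∅, so A and B are NOT disjoint.

No, A and B are not disjoint (A ∩ B = {23})


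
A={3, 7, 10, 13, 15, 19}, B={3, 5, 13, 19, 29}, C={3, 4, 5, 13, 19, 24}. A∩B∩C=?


A ∩ B = {3, 13, 19}
(A ∩ B) ∩ C = {3, 13, 19}

A ∩ B ∩ C = {3, 13, 19}


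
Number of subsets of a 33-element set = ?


Number of subsets = 2^n
= 2^33
= 8589934592

|P(A)| = 8589934592


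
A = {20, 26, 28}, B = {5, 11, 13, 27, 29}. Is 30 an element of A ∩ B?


A = {20, 26, 28}, B = {5, 11, 13, 27, 29}
A ∩ B = elements in both A and B
A ∩ B = ∅
Checking if 30 ∈ A ∩ B
30 is not in A ∩ B → False

30 ∉ A ∩ B


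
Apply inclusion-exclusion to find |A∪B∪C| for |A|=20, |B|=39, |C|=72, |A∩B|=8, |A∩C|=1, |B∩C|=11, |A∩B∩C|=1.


|A∪B∪C| = |A|+|B|+|C| - |A∩B|-|A∩C|-|B∩C| + |A∩B∩C|
= 20+39+72 - 8-1-11 + 1
= 131 - 20 + 1
= 112

|A ∪ B ∪ C| = 112


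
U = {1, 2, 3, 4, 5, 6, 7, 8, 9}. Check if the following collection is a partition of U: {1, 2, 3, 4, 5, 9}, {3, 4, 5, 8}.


A partition requires: (1) non-empty parts, (2) pairwise disjoint, (3) union = U
Parts: {1, 2, 3, 4, 5, 9}, {3, 4, 5, 8}
Union of parts: {1, 2, 3, 4, 5, 8, 9}
U = {1, 2, 3, 4, 5, 6, 7, 8, 9}
All non-empty? True
Pairwise disjoint? False
Covers U? False

No, not a valid partition


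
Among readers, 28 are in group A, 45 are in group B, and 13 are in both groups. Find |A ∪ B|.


|A ∪ B| = |A| + |B| - |A ∩ B|
= 28 + 45 - 13
= 60

|A ∪ B| = 60


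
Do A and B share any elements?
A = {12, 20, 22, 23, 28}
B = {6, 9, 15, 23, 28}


Disjoint means A ∩ B = ∅.
A ∩ B = {23, 28}
A ∩ B ≠ ∅, so A and B are NOT disjoint.

Yes — A and B share the element(s) of A ∩ B = {23, 28}, so they are not disjoint


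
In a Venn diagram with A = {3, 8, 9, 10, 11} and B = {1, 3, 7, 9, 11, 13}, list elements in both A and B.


A = {3, 8, 9, 10, 11}
B = {1, 3, 7, 9, 11, 13}
Region: in both A and B
Elements: {3, 9, 11}

Elements in both A and B: {3, 9, 11}


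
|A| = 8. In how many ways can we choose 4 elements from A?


C(n,k) = n! / (k!(n-k)!)
C(8,4) = 8! / (4!4!)
= 70

C(8,4) = 70


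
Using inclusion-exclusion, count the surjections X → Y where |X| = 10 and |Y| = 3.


n = |X| = 10, k = |Y| = 3. Surjections via inclusion-exclusion:
S(n,k) = Σ(-1)^i × C(k,i) × (k-i)^n, i=0 to k
i=0: (-1)^0×C(3,0)×3^10 = 59049
i=1: (-1)^1×C(3,1)×2^10 = -3072
i=2: (-1)^2×C(3,2)×1^10 = 3
i=3: (-1)^3×C(3,3)×0^10 = 0
Total = 55980

Number of surjections = 55980


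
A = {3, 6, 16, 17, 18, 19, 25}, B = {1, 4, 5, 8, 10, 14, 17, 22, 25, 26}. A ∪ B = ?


A ∪ B = all elements in A or B (or both)
A = {3, 6, 16, 17, 18, 19, 25}
B = {1, 4, 5, 8, 10, 14, 17, 22, 25, 26}
A ∪ B = {1, 3, 4, 5, 6, 8, 10, 14, 16, 17, 18, 19, 22, 25, 26}

A ∪ B = {1, 3, 4, 5, 6, 8, 10, 14, 16, 17, 18, 19, 22, 25, 26}


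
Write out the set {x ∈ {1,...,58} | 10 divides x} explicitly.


Checking each candidate:
Condition: multiples of 10 in {1,...,58}
Result = {10, 20, 30, 40, 50}

{10, 20, 30, 40, 50}


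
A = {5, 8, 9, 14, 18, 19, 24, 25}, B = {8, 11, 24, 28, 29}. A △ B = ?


A △ B = (A \ B) ∪ (B \ A) = elements in exactly one of A or B
A \ B = {5, 9, 14, 18, 19, 25}
B \ A = {11, 28, 29}
A △ B = {5, 9, 11, 14, 18, 19, 25, 28, 29}

A △ B = {5, 9, 11, 14, 18, 19, 25, 28, 29}


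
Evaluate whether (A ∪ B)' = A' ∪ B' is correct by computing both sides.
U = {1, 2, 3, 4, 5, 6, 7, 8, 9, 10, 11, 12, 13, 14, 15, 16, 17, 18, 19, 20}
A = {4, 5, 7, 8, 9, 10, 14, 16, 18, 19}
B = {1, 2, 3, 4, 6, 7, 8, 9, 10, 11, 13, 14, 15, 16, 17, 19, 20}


LHS: A ∪ B = {1, 2, 3, 4, 5, 6, 7, 8, 9, 10, 11, 13, 14, 15, 16, 17, 18, 19, 20}
(A ∪ B)' = U \ (A ∪ B) = {12}
A' = {1, 2, 3, 6, 11, 12, 13, 15, 17, 20}, B' = {5, 12, 18}
Claimed RHS: A' ∪ B' = {1, 2, 3, 5, 6, 11, 12, 13, 15, 17, 18, 20}
Identity is INVALID: LHS = {12} but the RHS claimed here equals {1, 2, 3, 5, 6, 11, 12, 13, 15, 17, 18, 20}. The correct form is (A ∪ B)' = A' ∩ B'.

Identity is invalid: (A ∪ B)' = {12} but A' ∪ B' = {1, 2, 3, 5, 6, 11, 12, 13, 15, 17, 18, 20}. The correct De Morgan law is (A ∪ B)' = A' ∩ B'.


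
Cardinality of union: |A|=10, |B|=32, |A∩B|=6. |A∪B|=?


|A ∪ B| = |A| + |B| - |A ∩ B|
= 10 + 32 - 6
= 36

|A ∪ B| = 36


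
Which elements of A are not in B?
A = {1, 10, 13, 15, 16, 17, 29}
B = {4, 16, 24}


A \ B = elements in A but not in B
A = {1, 10, 13, 15, 16, 17, 29}
B = {4, 16, 24}
Remove from A any elements in B
A \ B = {1, 10, 13, 15, 17, 29}

A \ B = {1, 10, 13, 15, 17, 29}


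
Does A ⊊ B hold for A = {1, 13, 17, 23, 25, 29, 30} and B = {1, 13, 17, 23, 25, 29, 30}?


A ⊂ B requires: A ⊆ B AND A ≠ B.
A ⊆ B? Yes
A = B? Yes
A = B, so A is not a PROPER subset.

No, A is not a proper subset of B


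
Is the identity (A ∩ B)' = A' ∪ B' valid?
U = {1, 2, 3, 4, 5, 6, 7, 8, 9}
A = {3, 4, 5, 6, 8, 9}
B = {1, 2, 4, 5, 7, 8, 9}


LHS: A ∩ B = {4, 5, 8, 9}
(A ∩ B)' = U \ (A ∩ B) = {1, 2, 3, 6, 7}
A' = {1, 2, 7}, B' = {3, 6}
Claimed RHS: A' ∪ B' = {1, 2, 3, 6, 7}
Identity is VALID: LHS = RHS = {1, 2, 3, 6, 7} ✓

Identity is valid. (A ∩ B)' = A' ∪ B' = {1, 2, 3, 6, 7}


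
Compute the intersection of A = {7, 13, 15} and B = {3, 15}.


A ∩ B = elements in both A and B
A = {7, 13, 15}
B = {3, 15}
A ∩ B = {15}

A ∩ B = {15}


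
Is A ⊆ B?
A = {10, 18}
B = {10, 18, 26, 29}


A ⊆ B means every element of A is in B.
All elements of A are in B.
So A ⊆ B.

Yes, A ⊆ B


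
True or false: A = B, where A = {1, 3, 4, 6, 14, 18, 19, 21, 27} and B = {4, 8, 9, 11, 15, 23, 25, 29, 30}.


Two sets are equal iff they have exactly the same elements.
A = {1, 3, 4, 6, 14, 18, 19, 21, 27}
B = {4, 8, 9, 11, 15, 23, 25, 29, 30}
Differences: {1, 3, 6, 8, 9, 11, 14, 15, 18, 19, 21, 23, 25, 27, 29, 30}
A ≠ B

No, A ≠ B


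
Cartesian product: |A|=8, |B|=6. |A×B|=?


|A × B| = |A| × |B|
= 8 × 6
= 48

|A × B| = 48


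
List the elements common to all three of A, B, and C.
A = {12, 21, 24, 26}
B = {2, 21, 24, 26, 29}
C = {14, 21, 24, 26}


A ∩ B = {21, 24, 26}
(A ∩ B) ∩ C = {21, 24, 26}

A ∩ B ∩ C = {21, 24, 26}


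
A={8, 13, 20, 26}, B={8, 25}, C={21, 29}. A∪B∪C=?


A ∪ B = {8, 13, 20, 25, 26}
(A ∪ B) ∪ C = {8, 13, 20, 21, 25, 26, 29}

A ∪ B ∪ C = {8, 13, 20, 21, 25, 26, 29}


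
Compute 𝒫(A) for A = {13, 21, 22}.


|A| = 3, so |P(A)| = 2^3 = 8
Enumerate subsets by cardinality (0 to 3):
∅, {13}, {21}, {22}, {13, 21}, {13, 22}, {21, 22}, {13, 21, 22}

P(A) has 8 subsets: ∅, {13}, {21}, {22}, {13, 21}, {13, 22}, {21, 22}, {13, 21, 22}


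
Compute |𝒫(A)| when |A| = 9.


Number of subsets = 2^n
= 2^9
= 512

|P(A)| = 512


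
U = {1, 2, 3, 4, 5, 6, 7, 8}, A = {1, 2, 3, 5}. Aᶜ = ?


Aᶜ = U \ A = elements in U but not in A
U = {1, 2, 3, 4, 5, 6, 7, 8}
A = {1, 2, 3, 5}
Aᶜ = {4, 6, 7, 8}

Aᶜ = {4, 6, 7, 8}


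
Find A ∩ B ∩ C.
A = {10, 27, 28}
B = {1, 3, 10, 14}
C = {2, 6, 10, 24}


A ∩ B = {10}
(A ∩ B) ∩ C = {10}

A ∩ B ∩ C = {10}


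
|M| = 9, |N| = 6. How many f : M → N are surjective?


n = |M| = 9, k = |N| = 6. Surjections via inclusion-exclusion:
S(n,k) = Σ(-1)^i × C(k,i) × (k-i)^n, i=0 to k
i=0: (-1)^0×C(6,0)×6^9 = 10077696
i=1: (-1)^1×C(6,1)×5^9 = -11718750
i=2: (-1)^2×C(6,2)×4^9 = 3932160
i=3: (-1)^3×C(6,3)×3^9 = -393660
i=4: (-1)^4×C(6,4)×2^9 = 7680
i=5: (-1)^5×C(6,5)×1^9 = -6
i=6: (-1)^6×C(6,6)×0^9 = 0
Total = 1905120

Number of surjections = 1905120


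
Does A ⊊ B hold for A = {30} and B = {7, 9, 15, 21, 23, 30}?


A ⊂ B requires: A ⊆ B AND A ≠ B.
A ⊆ B? Yes
A = B? No
A ⊂ B: Yes (A is a proper subset of B)

Yes, A ⊂ B


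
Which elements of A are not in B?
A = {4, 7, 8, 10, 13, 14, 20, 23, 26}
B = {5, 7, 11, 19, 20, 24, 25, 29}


A \ B = elements in A but not in B
A = {4, 7, 8, 10, 13, 14, 20, 23, 26}
B = {5, 7, 11, 19, 20, 24, 25, 29}
Remove from A any elements in B
A \ B = {4, 8, 10, 13, 14, 23, 26}

A \ B = {4, 8, 10, 13, 14, 23, 26}


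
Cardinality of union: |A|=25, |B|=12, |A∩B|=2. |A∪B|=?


|A ∪ B| = |A| + |B| - |A ∩ B|
= 25 + 12 - 2
= 35

|A ∪ B| = 35


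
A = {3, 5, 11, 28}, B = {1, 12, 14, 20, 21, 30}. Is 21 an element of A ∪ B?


A = {3, 5, 11, 28}, B = {1, 12, 14, 20, 21, 30}
A ∪ B = all elements in A or B
A ∪ B = {1, 3, 5, 11, 12, 14, 20, 21, 28, 30}
Checking if 21 ∈ A ∪ B
21 is in A ∪ B → True

21 ∈ A ∪ B


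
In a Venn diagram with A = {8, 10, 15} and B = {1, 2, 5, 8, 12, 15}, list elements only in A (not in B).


A = {8, 10, 15}
B = {1, 2, 5, 8, 12, 15}
Region: only in A (not in B)
Elements: {10}

Elements only in A (not in B): {10}


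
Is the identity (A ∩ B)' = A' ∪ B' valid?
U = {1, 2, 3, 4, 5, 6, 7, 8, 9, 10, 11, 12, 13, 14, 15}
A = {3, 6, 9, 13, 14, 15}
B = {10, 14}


LHS: A ∩ B = {14}
(A ∩ B)' = U \ (A ∩ B) = {1, 2, 3, 4, 5, 6, 7, 8, 9, 10, 11, 12, 13, 15}
A' = {1, 2, 4, 5, 7, 8, 10, 11, 12}, B' = {1, 2, 3, 4, 5, 6, 7, 8, 9, 11, 12, 13, 15}
Claimed RHS: A' ∪ B' = {1, 2, 3, 4, 5, 6, 7, 8, 9, 10, 11, 12, 13, 15}
Identity is VALID: LHS = RHS = {1, 2, 3, 4, 5, 6, 7, 8, 9, 10, 11, 12, 13, 15} ✓

Identity is valid. (A ∩ B)' = A' ∪ B' = {1, 2, 3, 4, 5, 6, 7, 8, 9, 10, 11, 12, 13, 15}


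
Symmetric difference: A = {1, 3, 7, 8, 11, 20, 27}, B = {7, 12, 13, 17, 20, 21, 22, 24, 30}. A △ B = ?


A △ B = (A \ B) ∪ (B \ A) = elements in exactly one of A or B
A \ B = {1, 3, 8, 11, 27}
B \ A = {12, 13, 17, 21, 22, 24, 30}
A △ B = {1, 3, 8, 11, 12, 13, 17, 21, 22, 24, 27, 30}

A △ B = {1, 3, 8, 11, 12, 13, 17, 21, 22, 24, 27, 30}


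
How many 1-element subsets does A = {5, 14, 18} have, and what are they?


|A| = 3, so A has C(3,1) = 3 subsets of size 1.
Enumerate by choosing 1 elements from A at a time:
{5}, {14}, {18}

1-element subsets (3 total): {5}, {14}, {18}


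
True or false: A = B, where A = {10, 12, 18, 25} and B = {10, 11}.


Two sets are equal iff they have exactly the same elements.
A = {10, 12, 18, 25}
B = {10, 11}
Differences: {11, 12, 18, 25}
A ≠ B

No, A ≠ B


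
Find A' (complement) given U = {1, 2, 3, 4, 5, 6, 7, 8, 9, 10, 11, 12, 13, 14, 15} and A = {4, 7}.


Aᶜ = U \ A = elements in U but not in A
U = {1, 2, 3, 4, 5, 6, 7, 8, 9, 10, 11, 12, 13, 14, 15}
A = {4, 7}
Aᶜ = {1, 2, 3, 5, 6, 8, 9, 10, 11, 12, 13, 14, 15}

Aᶜ = {1, 2, 3, 5, 6, 8, 9, 10, 11, 12, 13, 14, 15}


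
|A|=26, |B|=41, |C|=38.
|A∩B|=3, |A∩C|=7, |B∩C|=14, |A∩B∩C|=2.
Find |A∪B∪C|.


|A∪B∪C| = |A|+|B|+|C| - |A∩B|-|A∩C|-|B∩C| + |A∩B∩C|
= 26+41+38 - 3-7-14 + 2
= 105 - 24 + 2
= 83

|A ∪ B ∪ C| = 83


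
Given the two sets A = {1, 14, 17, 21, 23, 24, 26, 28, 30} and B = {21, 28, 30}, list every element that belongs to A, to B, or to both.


A ∪ B = all elements in A or B (or both)
A = {1, 14, 17, 21, 23, 24, 26, 28, 30}
B = {21, 28, 30}
A ∪ B = {1, 14, 17, 21, 23, 24, 26, 28, 30}

A ∪ B = {1, 14, 17, 21, 23, 24, 26, 28, 30}


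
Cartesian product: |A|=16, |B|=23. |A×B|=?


|A × B| = |A| × |B|
= 16 × 23
= 368

|A × B| = 368


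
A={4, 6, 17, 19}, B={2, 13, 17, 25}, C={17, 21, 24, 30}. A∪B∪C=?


A ∪ B = {2, 4, 6, 13, 17, 19, 25}
(A ∪ B) ∪ C = {2, 4, 6, 13, 17, 19, 21, 24, 25, 30}

A ∪ B ∪ C = {2, 4, 6, 13, 17, 19, 21, 24, 25, 30}


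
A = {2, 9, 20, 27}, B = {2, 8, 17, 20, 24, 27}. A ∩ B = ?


A ∩ B = elements in both A and B
A = {2, 9, 20, 27}
B = {2, 8, 17, 20, 24, 27}
A ∩ B = {2, 20, 27}

A ∩ B = {2, 20, 27}


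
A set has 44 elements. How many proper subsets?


Total subsets = 2^n = 2^44 = 17592186044416
Proper subsets exclude the set itself: 2^n - 1
= 17592186044416 - 1
= 17592186044415

Number of proper subsets = 17592186044415


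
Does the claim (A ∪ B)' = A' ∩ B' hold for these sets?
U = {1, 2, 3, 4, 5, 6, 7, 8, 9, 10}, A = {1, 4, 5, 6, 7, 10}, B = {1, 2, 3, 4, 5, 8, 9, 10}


LHS: A ∪ B = {1, 2, 3, 4, 5, 6, 7, 8, 9, 10}
(A ∪ B)' = U \ (A ∪ B) = ∅
A' = {2, 3, 8, 9}, B' = {6, 7}
Claimed RHS: A' ∩ B' = ∅
Identity is VALID: LHS = RHS = ∅ ✓

Identity is valid. (A ∪ B)' = A' ∩ B' = ∅


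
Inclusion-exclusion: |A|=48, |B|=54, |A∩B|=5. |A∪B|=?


|A ∪ B| = |A| + |B| - |A ∩ B|
= 48 + 54 - 5
= 97

|A ∪ B| = 97


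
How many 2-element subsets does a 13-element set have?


C(n,k) = n! / (k!(n-k)!)
C(13,2) = 13! / (2!11!)
= 78

C(13,2) = 78


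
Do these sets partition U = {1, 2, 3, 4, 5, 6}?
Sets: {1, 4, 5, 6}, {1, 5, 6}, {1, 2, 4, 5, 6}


A partition requires: (1) non-empty parts, (2) pairwise disjoint, (3) union = U
Parts: {1, 4, 5, 6}, {1, 5, 6}, {1, 2, 4, 5, 6}
Union of parts: {1, 2, 4, 5, 6}
U = {1, 2, 3, 4, 5, 6}
All non-empty? True
Pairwise disjoint? False
Covers U? False

No, not a valid partition


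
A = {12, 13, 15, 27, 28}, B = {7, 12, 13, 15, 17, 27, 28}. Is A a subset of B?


A ⊆ B means every element of A is in B.
All elements of A are in B.
So A ⊆ B.

Yes, A ⊆ B


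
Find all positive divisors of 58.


Checking each candidate:
Condition: positive divisors of 58
Result = {1, 2, 29, 58}

{1, 2, 29, 58}


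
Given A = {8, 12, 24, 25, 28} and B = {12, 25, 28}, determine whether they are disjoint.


Disjoint means A ∩ B = ∅.
A ∩ B = {12, 25, 28}
A ∩ B ≠ ∅, so A and B are NOT disjoint.

No, A and B are not disjoint (A ∩ B = {12, 25, 28})


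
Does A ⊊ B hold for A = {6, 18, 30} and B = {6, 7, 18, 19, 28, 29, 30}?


A ⊂ B requires: A ⊆ B AND A ≠ B.
A ⊆ B? Yes
A = B? No
A ⊂ B: Yes (A is a proper subset of B)

Yes, A ⊂ B


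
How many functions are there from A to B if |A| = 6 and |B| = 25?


Each of |A| = 6 inputs maps to any of |B| = 25 outputs.
# functions = |B|^|A| = 25^6
= 244140625

Number of functions = 244140625


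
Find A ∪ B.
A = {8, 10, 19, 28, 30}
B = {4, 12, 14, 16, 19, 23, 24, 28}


A ∪ B = all elements in A or B (or both)
A = {8, 10, 19, 28, 30}
B = {4, 12, 14, 16, 19, 23, 24, 28}
A ∪ B = {4, 8, 10, 12, 14, 16, 19, 23, 24, 28, 30}

A ∪ B = {4, 8, 10, 12, 14, 16, 19, 23, 24, 28, 30}


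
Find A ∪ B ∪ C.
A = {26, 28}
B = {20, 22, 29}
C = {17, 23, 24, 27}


A ∪ B = {20, 22, 26, 28, 29}
(A ∪ B) ∪ C = {17, 20, 22, 23, 24, 26, 27, 28, 29}

A ∪ B ∪ C = {17, 20, 22, 23, 24, 26, 27, 28, 29}


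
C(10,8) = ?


C(n,k) = n! / (k!(n-k)!)
C(10,8) = 10! / (8!2!)
= 45

C(10,8) = 45


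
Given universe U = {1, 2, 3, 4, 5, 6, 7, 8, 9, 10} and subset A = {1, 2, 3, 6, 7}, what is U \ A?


Aᶜ = U \ A = elements in U but not in A
U = {1, 2, 3, 4, 5, 6, 7, 8, 9, 10}
A = {1, 2, 3, 6, 7}
Aᶜ = {4, 5, 8, 9, 10}

Aᶜ = {4, 5, 8, 9, 10}


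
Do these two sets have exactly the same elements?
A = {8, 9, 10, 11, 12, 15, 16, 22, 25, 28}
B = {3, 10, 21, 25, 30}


Two sets are equal iff they have exactly the same elements.
A = {8, 9, 10, 11, 12, 15, 16, 22, 25, 28}
B = {3, 10, 21, 25, 30}
Differences: {3, 8, 9, 11, 12, 15, 16, 21, 22, 28, 30}
A ≠ B

No, A ≠ B


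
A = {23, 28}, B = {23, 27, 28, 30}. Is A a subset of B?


A ⊆ B means every element of A is in B.
All elements of A are in B.
So A ⊆ B.

Yes, A ⊆ B


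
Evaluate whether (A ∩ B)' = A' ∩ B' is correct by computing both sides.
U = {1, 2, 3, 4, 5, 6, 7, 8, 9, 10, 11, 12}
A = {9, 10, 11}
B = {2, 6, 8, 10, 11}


LHS: A ∩ B = {10, 11}
(A ∩ B)' = U \ (A ∩ B) = {1, 2, 3, 4, 5, 6, 7, 8, 9, 12}
A' = {1, 2, 3, 4, 5, 6, 7, 8, 12}, B' = {1, 3, 4, 5, 7, 9, 12}
Claimed RHS: A' ∩ B' = {1, 3, 4, 5, 7, 12}
Identity is INVALID: LHS = {1, 2, 3, 4, 5, 6, 7, 8, 9, 12} but the RHS claimed here equals {1, 3, 4, 5, 7, 12}. The correct form is (A ∩ B)' = A' ∪ B'.

Identity is invalid: (A ∩ B)' = {1, 2, 3, 4, 5, 6, 7, 8, 9, 12} but A' ∩ B' = {1, 3, 4, 5, 7, 12}. The correct De Morgan law is (A ∩ B)' = A' ∪ B'.


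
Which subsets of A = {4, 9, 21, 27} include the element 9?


A subset of A contains 9 iff the remaining 3 elements form any subset of A \ {9}.
Count: 2^(n-1) = 2^3 = 8
Subsets containing 9: {9}, {4, 9}, {9, 21}, {9, 27}, {4, 9, 21}, {4, 9, 27}, {9, 21, 27}, {4, 9, 21, 27}

Subsets containing 9 (8 total): {9}, {4, 9}, {9, 21}, {9, 27}, {4, 9, 21}, {4, 9, 27}, {9, 21, 27}, {4, 9, 21, 27}


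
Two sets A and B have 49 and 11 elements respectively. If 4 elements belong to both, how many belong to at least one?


|A ∪ B| = |A| + |B| - |A ∩ B|
= 49 + 11 - 4
= 56

|A ∪ B| = 56


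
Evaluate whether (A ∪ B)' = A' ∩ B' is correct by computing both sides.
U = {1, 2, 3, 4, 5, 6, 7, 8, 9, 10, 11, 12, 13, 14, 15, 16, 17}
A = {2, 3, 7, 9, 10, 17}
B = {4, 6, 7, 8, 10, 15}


LHS: A ∪ B = {2, 3, 4, 6, 7, 8, 9, 10, 15, 17}
(A ∪ B)' = U \ (A ∪ B) = {1, 5, 11, 12, 13, 14, 16}
A' = {1, 4, 5, 6, 8, 11, 12, 13, 14, 15, 16}, B' = {1, 2, 3, 5, 9, 11, 12, 13, 14, 16, 17}
Claimed RHS: A' ∩ B' = {1, 5, 11, 12, 13, 14, 16}
Identity is VALID: LHS = RHS = {1, 5, 11, 12, 13, 14, 16} ✓

Identity is valid. (A ∪ B)' = A' ∩ B' = {1, 5, 11, 12, 13, 14, 16}


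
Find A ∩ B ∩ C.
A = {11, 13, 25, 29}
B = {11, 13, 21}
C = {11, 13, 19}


A ∩ B = {11, 13}
(A ∩ B) ∩ C = {11, 13}

A ∩ B ∩ C = {11, 13}


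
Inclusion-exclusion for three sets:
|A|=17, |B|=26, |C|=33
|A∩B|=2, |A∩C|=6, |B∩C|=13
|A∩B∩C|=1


|A∪B∪C| = |A|+|B|+|C| - |A∩B|-|A∩C|-|B∩C| + |A∩B∩C|
= 17+26+33 - 2-6-13 + 1
= 76 - 21 + 1
= 56

|A ∪ B ∪ C| = 56


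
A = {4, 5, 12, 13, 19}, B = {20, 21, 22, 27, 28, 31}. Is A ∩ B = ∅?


Disjoint means A ∩ B = ∅.
A ∩ B = ∅
A ∩ B = ∅, so A and B are disjoint.

Yes, A and B are disjoint


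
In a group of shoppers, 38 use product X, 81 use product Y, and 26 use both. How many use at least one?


|A ∪ B| = |A| + |B| - |A ∩ B|
= 38 + 81 - 26
= 93

|A ∪ B| = 93


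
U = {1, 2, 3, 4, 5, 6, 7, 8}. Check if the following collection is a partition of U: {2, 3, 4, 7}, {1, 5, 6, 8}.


A partition requires: (1) non-empty parts, (2) pairwise disjoint, (3) union = U
Parts: {2, 3, 4, 7}, {1, 5, 6, 8}
Union of parts: {1, 2, 3, 4, 5, 6, 7, 8}
U = {1, 2, 3, 4, 5, 6, 7, 8}
All non-empty? True
Pairwise disjoint? True
Covers U? True

Yes, valid partition


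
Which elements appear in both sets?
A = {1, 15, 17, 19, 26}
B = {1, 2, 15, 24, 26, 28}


A ∩ B = elements in both A and B
A = {1, 15, 17, 19, 26}
B = {1, 2, 15, 24, 26, 28}
A ∩ B = {1, 15, 26}

A ∩ B = {1, 15, 26}


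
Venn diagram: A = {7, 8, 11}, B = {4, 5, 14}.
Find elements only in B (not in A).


A = {7, 8, 11}
B = {4, 5, 14}
Region: only in B (not in A)
Elements: {4, 5, 14}

Elements only in B (not in A): {4, 5, 14}
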